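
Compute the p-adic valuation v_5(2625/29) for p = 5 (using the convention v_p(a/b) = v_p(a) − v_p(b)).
v_5(2625/29) = 3

Factor powers of 5 from the numerator and denominator of the reduced fraction: 2625 = 5^3 · 21 and 29 = 5^0 · 29. Apply v_p(a/b) = v_p(a) − v_p(b): v_5(2625/29) = 3 − 0 = 3.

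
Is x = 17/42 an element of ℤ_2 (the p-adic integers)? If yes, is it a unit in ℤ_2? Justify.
x ∉ ℤ_2 (v_2(x) = -1 < 0)

ℤ_2 = {x ∈ ℚ_2 : v_2(x) ≥ 0} and ℤ_2^× = {x ∈ ℤ_2 : v_2(x) = 0}. Here v_2(17/42) = v_2(num) − v_2(den) = -1; compare against these criteria.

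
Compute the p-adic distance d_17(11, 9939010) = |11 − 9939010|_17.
d_17(11, 9939010) = 1/1419857

Step 1 — x − y = 11 − 9939010 = -9938999. Step 2 — v_17(-9938999) = 5 (factor: -9938999 = −(17^5 · 7); the sign does not affect v_p). Step 3 — |x − y|_17 = 17^{-5} = 1/1419857.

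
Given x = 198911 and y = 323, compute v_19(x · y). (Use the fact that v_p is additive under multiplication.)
v_19(64248253) = 4

v_p(x) = 3 (factor: 198911 = 19^3 · 29); v_p(y) = 1 (factor: 323 = 19^1 · 17). Additivity: v_p(xy) = v_p(x) + v_p(y) = 3 + 1 = 4. (Direct check: xy = 64248253 = 19^4 · (493).)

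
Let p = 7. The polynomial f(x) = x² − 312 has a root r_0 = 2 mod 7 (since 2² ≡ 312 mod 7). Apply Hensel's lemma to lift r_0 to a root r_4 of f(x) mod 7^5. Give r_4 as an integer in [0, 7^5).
r_4 = 13946 (mod 16807)

Hensel's recurrence: r_{i+1} = r_i − f(r_i)·(f′(r_i))^{-1} mod 7^{i+2}, with f′(x) = 2x. Iterate:
  r_0 = 2 (mod 7)
  r_1 = 30 (mod 49)
  r_2 = 226 (mod 343)
  r_3 = 1941 (mod 2401)
  r_4 = 13946 (mod 16807)
Final: r_4 = 13946, and one checks f(r_4) ≡ 0 mod 7^5.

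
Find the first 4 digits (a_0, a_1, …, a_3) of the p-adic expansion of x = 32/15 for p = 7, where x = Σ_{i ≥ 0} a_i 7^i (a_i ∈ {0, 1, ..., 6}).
(a_0, …, a_3) = (4, 3, 0, 6)

v_7(32/15) = 0 (numerator and denominator both coprime to 7), so x ∈ ℤ_7^×. Compute digits iteratively via a_i = x_i mod 7, x_{i+1} = (x_i − a_i)/7, with x_0 = x:
  x_0 = 32/15;  a_0 = 4;  x_1 = (x_0 − 4)/7 = -4/15
  x_1 = -4/15;  a_1 = 3;  x_2 = (x_1 − 3)/7 = -7/15
  x_2 = -7/15;  a_2 = 0;  x_3 = (x_2 − 0)/7 = -1/15
  x_3 = -1/15;  a_3 = 6;  x_4 = (x_3 − 6)/7 = -13/15
Digits: (4, 3, 0, 6).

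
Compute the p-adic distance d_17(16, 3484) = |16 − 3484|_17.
d_17(16, 3484) = 1/289

Step 1 — x − y = 16 − 3484 = -3468. Step 2 — v_17(-3468) = 2 (factor: -3468 = −(17^2 · 12); the sign does not affect v_p). Step 3 — |x − y|_17 = 17^{-2} = 1/289.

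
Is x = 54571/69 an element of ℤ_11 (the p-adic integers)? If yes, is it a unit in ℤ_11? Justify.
x ∈ ℤ_11 but not a unit; v_11(x) = 3 > 0

ℤ_11 = {x ∈ ℚ_11 : v_11(x) ≥ 0} and ℤ_11^× = {x ∈ ℤ_11 : v_11(x) = 0}. Here v_11(54571/69) = v_11(num) − v_11(den) = 3; compare against these criteria.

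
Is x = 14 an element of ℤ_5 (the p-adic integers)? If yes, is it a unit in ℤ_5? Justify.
x ∈ ℤ_5^× (unit); v_5(x) = 0

ℤ_5 = {x ∈ ℚ_5 : v_5(x) ≥ 0} and ℤ_5^× = {x ∈ ℤ_5 : v_5(x) = 0}. Here v_5(14) = v_5(num) − v_5(den) = 0; compare against these criteria.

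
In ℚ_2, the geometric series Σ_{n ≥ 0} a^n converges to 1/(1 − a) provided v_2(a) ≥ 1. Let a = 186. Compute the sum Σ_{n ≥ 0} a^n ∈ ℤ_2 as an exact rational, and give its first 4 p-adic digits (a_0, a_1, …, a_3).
Σ a^n = 1/(1 − a) = -1/185;  first 4 digits = (1, 1, 1, 0)

v_2(a) = 1 ≥ 1, so the series converges in ℤ_2 to 1/(1 − a) = 1/(1 − 186) = -1/185. Expand this rational in ℤ_2: compute digits iteratively via d_i = x_i mod 2, x_{i+1} = (x_i − d_i)/2. The first 4 digits are (1, 1, 1, 0).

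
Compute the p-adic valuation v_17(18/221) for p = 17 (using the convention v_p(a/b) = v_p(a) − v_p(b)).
v_17(18/221) = -1

Factor powers of 17 from the numerator and denominator of the reduced fraction: 18 = 17^0 · 18 and 221 = 17^1 · 13. Apply v_p(a/b) = v_p(a) − v_p(b): v_17(18/221) = 0 − 1 = -1.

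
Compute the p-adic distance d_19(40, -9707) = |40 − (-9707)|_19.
d_19(40, -9707) = 1/361

Step 1 — x − y = 40 − (-9707) = 9747. Step 2 — v_19(9747) = 2 (factor: 9747 = (19^2 · 27); the sign does not affect v_p). Step 3 — |x − y|_19 = 19^{-2} = 1/361.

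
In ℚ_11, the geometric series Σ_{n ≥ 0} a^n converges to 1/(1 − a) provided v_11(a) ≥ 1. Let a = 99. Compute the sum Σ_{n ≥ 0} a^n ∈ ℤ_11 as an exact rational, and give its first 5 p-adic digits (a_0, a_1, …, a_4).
Σ a^n = 1/(1 − a) = -1/98;  first 5 digits = (1, 9, 4, 10, 5)

v_11(a) = 1 ≥ 1, so the series converges in ℤ_11 to 1/(1 − a) = 1/(1 − 99) = -1/98. Expand this rational in ℤ_11: compute digits iteratively via d_i = x_i mod 11, x_{i+1} = (x_i − d_i)/11. The first 5 digits are (1, 9, 4, 10, 5).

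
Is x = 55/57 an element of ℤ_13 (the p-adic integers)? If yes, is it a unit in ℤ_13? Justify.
x ∈ ℤ_13^× (unit); v_13(x) = 0

ℤ_13 = {x ∈ ℚ_13 : v_13(x) ≥ 0} and ℤ_13^× = {x ∈ ℤ_13 : v_13(x) = 0}. Here v_13(55/57) = v_13(num) − v_13(den) = 0; compare against these criteria.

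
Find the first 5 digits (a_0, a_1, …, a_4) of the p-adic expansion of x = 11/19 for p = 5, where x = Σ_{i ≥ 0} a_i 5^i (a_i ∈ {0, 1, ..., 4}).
(a_0, …, a_4) = (4, 3, 4, 3, 0)

v_5(11/19) = 0 (numerator and denominator both coprime to 5), so x ∈ ℤ_5^×. Compute digits iteratively via a_i = x_i mod 5, x_{i+1} = (x_i − a_i)/5, with x_0 = x:
  x_0 = 11/19;  a_0 = 4;  x_1 = (x_0 − 4)/5 = -13/19
  x_1 = -13/19;  a_1 = 3;  x_2 = (x_1 − 3)/5 = -14/19
  x_2 = -14/19;  a_2 = 4;  x_3 = (x_2 − 4)/5 = -18/19
  x_3 = -18/19;  a_3 = 3;  x_4 = (x_3 − 3)/5 = -15/19
  x_4 = -15/19;  a_4 = 0;  x_5 = (x_4 − 0)/5 = -3/19
Digits: (4, 3, 4, 3, 0).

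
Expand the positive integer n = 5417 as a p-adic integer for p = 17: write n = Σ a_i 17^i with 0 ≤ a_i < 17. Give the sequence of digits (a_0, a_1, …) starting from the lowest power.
(a_0, a_1, …) = (11, 12, 1, 1)

Repeated division by 17 gives the digits low-to-high: 5417 = 11 + 12·17^1 + 1·17^2 + 1·17^3. Digit sequence: (11, 12, 1, 1).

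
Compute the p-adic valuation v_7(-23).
v_7(-23) = 0

v_7(n) is the largest exponent k such that 7^k divides n. Factor out: -23 = -7^0 · 23. (Sign doesn't affect v_p.) So v_7(-23) = 0.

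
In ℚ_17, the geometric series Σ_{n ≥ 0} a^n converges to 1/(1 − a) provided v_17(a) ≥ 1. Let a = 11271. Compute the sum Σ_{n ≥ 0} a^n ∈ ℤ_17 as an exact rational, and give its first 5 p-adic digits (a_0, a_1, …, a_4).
Σ a^n = 1/(1 − a) = -1/11270;  first 5 digits = (1, 0, 5, 2, 8)

v_17(a) = 2 ≥ 1, so the series converges in ℤ_17 to 1/(1 − a) = 1/(1 − 11271) = -1/11270. Expand this rational in ℤ_17: compute digits iteratively via d_i = x_i mod 17, x_{i+1} = (x_i − d_i)/17. The first 5 digits are (1, 0, 5, 2, 8).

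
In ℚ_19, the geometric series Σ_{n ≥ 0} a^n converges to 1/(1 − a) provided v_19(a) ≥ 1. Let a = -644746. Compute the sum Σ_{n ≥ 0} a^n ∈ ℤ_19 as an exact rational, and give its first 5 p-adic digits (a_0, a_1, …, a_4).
Σ a^n = 1/(1 − a) = 1/644747;  first 5 digits = (1, 0, 0, 1, 14)

v_19(a) = 3 ≥ 1, so the series converges in ℤ_19 to 1/(1 − a) = 1/(1 − (-644746)) = 1/644747. Expand this rational in ℤ_19: compute digits iteratively via d_i = x_i mod 19, x_{i+1} = (x_i − d_i)/19. The first 5 digits are (1, 0, 0, 1, 14).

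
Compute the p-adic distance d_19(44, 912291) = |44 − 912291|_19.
d_19(44, 912291) = 1/130321

Step 1 — x − y = 44 − 912291 = -912247. Step 2 — v_19(-912247) = 4 (factor: -912247 = −(19^4 · 7); the sign does not affect v_p). Step 3 — |x − y|_19 = 19^{-4} = 1/130321.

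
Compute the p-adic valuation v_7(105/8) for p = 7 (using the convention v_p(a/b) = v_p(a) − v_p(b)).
v_7(105/8) = 1

Factor powers of 7 from the numerator and denominator of the reduced fraction: 105 = 7^1 · 15 and 8 = 7^0 · 8. Apply v_p(a/b) = v_p(a) − v_p(b): v_7(105/8) = 1 − 0 = 1.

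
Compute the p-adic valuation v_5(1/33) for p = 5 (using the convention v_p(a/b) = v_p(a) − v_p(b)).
v_5(1/33) = 0

Factor powers of 5 from the numerator and denominator of the reduced fraction: 1 = 5^0 · 1 and 33 = 5^0 · 33. Apply v_p(a/b) = v_p(a) − v_p(b): v_5(1/33) = 0 − 0 = 0.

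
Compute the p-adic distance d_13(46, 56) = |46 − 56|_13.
d_13(46, 56) = 1

Step 1 — x − y = 46 − 56 = -10. Step 2 — v_13(-10) = 0 (factor: -10 = −(13^0 · 10); the sign does not affect v_p). Step 3 — |x − y|_13 = 13^{0} = 1.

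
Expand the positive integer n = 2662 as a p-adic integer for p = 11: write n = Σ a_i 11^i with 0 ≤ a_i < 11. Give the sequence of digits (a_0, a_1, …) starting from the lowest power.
(a_0, a_1, …) = (0, 0, 0, 2)

Repeated division by 11 gives the digits low-to-high: 2662 = 2·11^3. Digit sequence: (0, 0, 0, 2).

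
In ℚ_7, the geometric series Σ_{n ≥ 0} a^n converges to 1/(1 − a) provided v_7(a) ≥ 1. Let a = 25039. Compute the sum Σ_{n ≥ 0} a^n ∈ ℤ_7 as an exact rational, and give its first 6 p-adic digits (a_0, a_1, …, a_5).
Σ a^n = 1/(1 − a) = -1/25038;  first 6 digits = (1, 0, 0, 3, 3, 1)

v_7(a) = 3 ≥ 1, so the series converges in ℤ_7 to 1/(1 − a) = 1/(1 − 25039) = -1/25038. Expand this rational in ℤ_7: compute digits iteratively via d_i = x_i mod 7, x_{i+1} = (x_i − d_i)/7. The first 6 digits are (1, 0, 0, 3, 3, 1).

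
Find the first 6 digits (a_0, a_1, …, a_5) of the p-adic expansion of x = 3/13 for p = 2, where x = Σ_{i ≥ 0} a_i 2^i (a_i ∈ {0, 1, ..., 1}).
(a_0, …, a_5) = (1, 1, 1, 1, 0, 0)

v_2(3/13) = 0 (numerator and denominator both coprime to 2), so x ∈ ℤ_2^×. Compute digits iteratively via a_i = x_i mod 2, x_{i+1} = (x_i − a_i)/2, with x_0 = x:
  x_0 = 3/13;  a_0 = 1;  x_1 = (x_0 − 1)/2 = -5/13
  x_1 = -5/13;  a_1 = 1;  x_2 = (x_1 − 1)/2 = -9/13
  x_2 = -9/13;  a_2 = 1;  x_3 = (x_2 − 1)/2 = -11/13
  x_3 = -11/13;  a_3 = 1;  x_4 = (x_3 − 1)/2 = -12/13
  x_4 = -12/13;  a_4 = 0;  x_5 = (x_4 − 0)/2 = -6/13
  x_5 = -6/13;  a_5 = 0;  x_6 = (x_5 − 0)/2 = -3/13
Digits: (1, 1, 1, 1, 0, 0).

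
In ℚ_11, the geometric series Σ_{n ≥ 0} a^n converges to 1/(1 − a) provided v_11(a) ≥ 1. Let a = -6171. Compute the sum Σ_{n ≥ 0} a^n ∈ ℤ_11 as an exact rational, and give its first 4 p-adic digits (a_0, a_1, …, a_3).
Σ a^n = 1/(1 − a) = 1/6172;  first 4 digits = (1, 0, 4, 6)

v_11(a) = 2 ≥ 1, so the series converges in ℤ_11 to 1/(1 − a) = 1/(1 − (-6171)) = 1/6172. Expand this rational in ℤ_11: compute digits iteratively via d_i = x_i mod 11, x_{i+1} = (x_i − d_i)/11. The first 4 digits are (1, 0, 4, 6).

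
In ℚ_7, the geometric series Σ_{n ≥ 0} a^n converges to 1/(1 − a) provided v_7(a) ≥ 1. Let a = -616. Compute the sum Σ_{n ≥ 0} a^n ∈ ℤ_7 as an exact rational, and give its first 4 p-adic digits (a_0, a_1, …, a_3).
Σ a^n = 1/(1 − a) = 1/617;  first 4 digits = (1, 3, 3, 4)

v_7(a) = 1 ≥ 1, so the series converges in ℤ_7 to 1/(1 − a) = 1/(1 − (-616)) = 1/617. Expand this rational in ℤ_7: compute digits iteratively via d_i = x_i mod 7, x_{i+1} = (x_i − d_i)/7. The first 4 digits are (1, 3, 3, 4).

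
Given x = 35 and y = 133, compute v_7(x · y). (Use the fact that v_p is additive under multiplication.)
v_7(4655) = 2

v_p(x) = 1 (factor: 35 = 7^1 · 5); v_p(y) = 1 (factor: 133 = 7^1 · 19). Additivity: v_p(xy) = v_p(x) + v_p(y) = 1 + 1 = 2. (Direct check: xy = 4655 = 7^2 · (95).)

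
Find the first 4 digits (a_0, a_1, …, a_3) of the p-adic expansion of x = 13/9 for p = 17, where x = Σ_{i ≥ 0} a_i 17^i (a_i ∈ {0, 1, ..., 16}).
(a_0, …, a_3) = (9, 9, 7, 9)

v_17(13/9) = 0 (numerator and denominator both coprime to 17), so x ∈ ℤ_17^×. Compute digits iteratively via a_i = x_i mod 17, x_{i+1} = (x_i − a_i)/17, with x_0 = x:
  x_0 = 13/9;  a_0 = 9;  x_1 = (x_0 − 9)/17 = -4/9
  x_1 = -4/9;  a_1 = 9;  x_2 = (x_1 − 9)/17 = -5/9
  x_2 = -5/9;  a_2 = 7;  x_3 = (x_2 − 7)/17 = -4/9
  x_3 = -4/9;  a_3 = 9;  x_4 = (x_3 − 9)/17 = -5/9
Digits: (9, 9, 7, 9).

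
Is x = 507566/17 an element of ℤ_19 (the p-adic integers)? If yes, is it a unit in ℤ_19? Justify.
x ∈ ℤ_19 but not a unit; v_19(x) = 3 > 0

ℤ_19 = {x ∈ ℚ_19 : v_19(x) ≥ 0} and ℤ_19^× = {x ∈ ℤ_19 : v_19(x) = 0}. Here v_19(507566/17) = v_19(num) − v_19(den) = 3; compare against these criteria.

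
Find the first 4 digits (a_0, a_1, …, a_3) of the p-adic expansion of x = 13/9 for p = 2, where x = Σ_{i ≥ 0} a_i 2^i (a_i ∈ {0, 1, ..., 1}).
(a_0, …, a_3) = (1, 0, 1, 0)

v_2(13/9) = 0 (numerator and denominator both coprime to 2), so x ∈ ℤ_2^×. Compute digits iteratively via a_i = x_i mod 2, x_{i+1} = (x_i − a_i)/2, with x_0 = x:
  x_0 = 13/9;  a_0 = 1;  x_1 = (x_0 − 1)/2 = 2/9
  x_1 = 2/9;  a_1 = 0;  x_2 = (x_1 − 0)/2 = 1/9
  x_2 = 1/9;  a_2 = 1;  x_3 = (x_2 − 1)/2 = -4/9
  x_3 = -4/9;  a_3 = 0;  x_4 = (x_3 − 0)/2 = -2/9
Digits: (1, 0, 1, 0).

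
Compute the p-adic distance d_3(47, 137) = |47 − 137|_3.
d_3(47, 137) = 1/9

Step 1 — x − y = 47 − 137 = -90. Step 2 — v_3(-90) = 2 (factor: -90 = −(3^2 · 10); the sign does not affect v_p). Step 3 — |x − y|_3 = 3^{-2} = 1/9.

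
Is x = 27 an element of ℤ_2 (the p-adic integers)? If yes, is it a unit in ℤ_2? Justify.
x ∈ ℤ_2^× (unit); v_2(x) = 0

ℤ_2 = {x ∈ ℚ_2 : v_2(x) ≥ 0} and ℤ_2^× = {x ∈ ℤ_2 : v_2(x) = 0}. Here v_2(27) = v_2(num) − v_2(den) = 0; compare against these criteria.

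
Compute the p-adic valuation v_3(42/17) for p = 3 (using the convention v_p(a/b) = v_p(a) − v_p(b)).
v_3(42/17) = 1

Factor powers of 3 from the numerator and denominator of the reduced fraction: 42 = 3^1 · 14 and 17 = 3^0 · 17. Apply v_p(a/b) = v_p(a) − v_p(b): v_3(42/17) = 1 − 0 = 1.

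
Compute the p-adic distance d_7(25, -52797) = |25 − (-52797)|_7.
d_7(25, -52797) = 1/2401

Step 1 — x − y = 25 − (-52797) = 52822. Step 2 — v_7(52822) = 4 (factor: 52822 = (7^4 · 22); the sign does not affect v_p). Step 3 — |x − y|_7 = 7^{-4} = 1/2401.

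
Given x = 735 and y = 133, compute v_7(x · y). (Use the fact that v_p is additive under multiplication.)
v_7(97755) = 3

v_p(x) = 2 (factor: 735 = 7^2 · 15); v_p(y) = 1 (factor: 133 = 7^1 · 19). Additivity: v_p(xy) = v_p(x) + v_p(y) = 2 + 1 = 3. (Direct check: xy = 97755 = 7^3 · (285).)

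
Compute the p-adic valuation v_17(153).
v_17(153) = 1

v_17(n) is the largest exponent k such that 17^k divides n. Factor out: 153 = 17^1 · 9. (Sign doesn't affect v_p.) So v_17(153) = 1.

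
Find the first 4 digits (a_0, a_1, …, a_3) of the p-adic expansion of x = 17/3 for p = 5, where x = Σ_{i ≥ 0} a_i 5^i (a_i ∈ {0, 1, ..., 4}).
(a_0, …, a_3) = (4, 2, 3, 1)

v_5(17/3) = 0 (numerator and denominator both coprime to 5), so x ∈ ℤ_5^×. Compute digits iteratively via a_i = x_i mod 5, x_{i+1} = (x_i − a_i)/5, with x_0 = x:
  x_0 = 17/3;  a_0 = 4;  x_1 = (x_0 − 4)/5 = 1/3
  x_1 = 1/3;  a_1 = 2;  x_2 = (x_1 − 2)/5 = -1/3
  x_2 = -1/3;  a_2 = 3;  x_3 = (x_2 − 3)/5 = -2/3
  x_3 = -2/3;  a_3 = 1;  x_4 = (x_3 − 1)/5 = -1/3
Digits: (4, 2, 3, 1).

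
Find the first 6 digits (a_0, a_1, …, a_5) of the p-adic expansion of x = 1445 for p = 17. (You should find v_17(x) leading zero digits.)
(a_0, …, a_5) = (0, 0, 5, 0, 0, 0)

v_17(1445) = 2, so a_0 = ... = a_1 = 0. Factor out: x = 17^2 · u with u = 5 a unit in ℤ_17. Expand u iteratively via a_{v+i} = u_i mod 17, u_{i+1} = (u_i − a_{v+i})/17:
  u_0 = 5;  a_2 = 5;  u_1 = (u_0 − 5)/17 = 0
  u_1 = 0;  a_3 = 0;  u_2 = (u_1 − 0)/17 = 0
  u_2 = 0;  a_4 = 0;  u_3 = (u_2 − 0)/17 = 0
  u_3 = 0;  a_5 = 0;  u_4 = (u_3 − 0)/17 = 0
Digits: (0, 0, 5, 0, 0, 0).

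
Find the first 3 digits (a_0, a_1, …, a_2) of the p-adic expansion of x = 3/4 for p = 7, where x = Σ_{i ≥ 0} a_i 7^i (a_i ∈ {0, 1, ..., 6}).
(a_0, …, a_2) = (6, 1, 5)

v_7(3/4) = 0 (numerator and denominator both coprime to 7), so x ∈ ℤ_7^×. Compute digits iteratively via a_i = x_i mod 7, x_{i+1} = (x_i − a_i)/7, with x_0 = x:
  x_0 = 3/4;  a_0 = 6;  x_1 = (x_0 − 6)/7 = -3/4
  x_1 = -3/4;  a_1 = 1;  x_2 = (x_1 − 1)/7 = -1/4
  x_2 = -1/4;  a_2 = 5;  x_3 = (x_2 − 5)/7 = -3/4
Digits: (6, 1, 5).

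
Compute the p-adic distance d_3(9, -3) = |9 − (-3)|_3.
d_3(9, -3) = 1/3

Step 1 — x − y = 9 − (-3) = 12. Step 2 — v_3(12) = 1 (factor: 12 = (3^1 · 4); the sign does not affect v_p). Step 3 — |x − y|_3 = 3^{-1} = 1/3.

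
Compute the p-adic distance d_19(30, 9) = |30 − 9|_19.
d_19(30, 9) = 1

Step 1 — x − y = 30 − 9 = 21. Step 2 — v_19(21) = 0 (factor: 21 = (19^0 · 21); the sign does not affect v_p). Step 3 — |x − y|_19 = 19^{0} = 1.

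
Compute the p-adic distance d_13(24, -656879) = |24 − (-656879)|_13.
d_13(24, -656879) = 1/28561

Step 1 — x − y = 24 − (-656879) = 656903. Step 2 — v_13(656903) = 4 (factor: 656903 = (13^4 · 23); the sign does not affect v_p). Step 3 — |x − y|_13 = 13^{-4} = 1/28561.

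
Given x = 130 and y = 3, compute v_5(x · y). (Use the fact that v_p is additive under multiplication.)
v_5(390) = 1

v_p(x) = 1 (factor: 130 = 5^1 · 26); v_p(y) = 0 (factor: 3 = 5^0 · 3). Additivity: v_p(xy) = v_p(x) + v_p(y) = 1 + 0 = 1. (Direct check: xy = 390 = 5^1 · (78).)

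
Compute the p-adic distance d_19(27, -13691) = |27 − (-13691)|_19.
d_19(27, -13691) = 1/6859

Step 1 — x − y = 27 − (-13691) = 13718. Step 2 — v_19(13718) = 3 (factor: 13718 = (19^3 · 2); the sign does not affect v_p). Step 3 — |x − y|_19 = 19^{-3} = 1/6859.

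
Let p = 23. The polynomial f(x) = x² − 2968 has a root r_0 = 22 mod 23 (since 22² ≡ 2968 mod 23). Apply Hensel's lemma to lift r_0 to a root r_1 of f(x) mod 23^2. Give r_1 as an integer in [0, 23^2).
r_1 = 367 (mod 529)

Hensel's recurrence: r_{i+1} = r_i − f(r_i)·(f′(r_i))^{-1} mod 23^{i+2}, with f′(x) = 2x. Iterate:
  r_0 = 22 (mod 23)
  r_1 = 367 (mod 529)
Final: r_1 = 367, and one checks f(r_1) ≡ 0 mod 23^2.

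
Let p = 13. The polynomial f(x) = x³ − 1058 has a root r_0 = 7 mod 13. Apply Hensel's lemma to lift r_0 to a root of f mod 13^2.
r_1 = 59 (mod 169)

Hensel: r_{i+1} = r_i − f(r_i)/f′(r_i) mod 13^{i+2}, where f′(x) = 3x². Iterate:
  r_0 = 7 (mod 13)
  r_1 = 59 (mod 169)
Final: r = 59 with f(r) ≡ 0 mod 13^2.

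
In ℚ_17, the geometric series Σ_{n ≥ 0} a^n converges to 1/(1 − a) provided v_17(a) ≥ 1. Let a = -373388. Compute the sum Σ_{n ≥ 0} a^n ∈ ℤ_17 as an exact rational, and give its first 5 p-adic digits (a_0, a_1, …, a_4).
Σ a^n = 1/(1 − a) = 1/373389;  first 5 digits = (1, 0, 0, 9, 12)

v_17(a) = 3 ≥ 1, so the series converges in ℤ_17 to 1/(1 − a) = 1/(1 − (-373388)) = 1/373389. Expand this rational in ℤ_17: compute digits iteratively via d_i = x_i mod 17, x_{i+1} = (x_i − d_i)/17. The first 5 digits are (1, 0, 0, 9, 12).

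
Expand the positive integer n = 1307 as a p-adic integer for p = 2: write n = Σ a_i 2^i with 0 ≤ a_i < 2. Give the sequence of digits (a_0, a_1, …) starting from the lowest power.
(a_0, a_1, …) = (1, 1, 0, 1, 1, 0, 0, 0, 1, 0, 1)

Repeated division by 2 gives the digits low-to-high: 1307 = 1 + 1·2^1 + 1·2^3 + 1·2^4 + 1·2^8 + 1·2^10. Digit sequence: (1, 1, 0, 1, 1, 0, 0, 0, 1, 0, 1).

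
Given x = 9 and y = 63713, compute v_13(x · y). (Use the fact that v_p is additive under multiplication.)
v_13(573417) = 3

v_p(x) = 0 (factor: 9 = 13^0 · 9); v_p(y) = 3 (factor: 63713 = 13^3 · 29). Additivity: v_p(xy) = v_p(x) + v_p(y) = 0 + 3 = 3. (Direct check: xy = 573417 = 13^3 · (261).)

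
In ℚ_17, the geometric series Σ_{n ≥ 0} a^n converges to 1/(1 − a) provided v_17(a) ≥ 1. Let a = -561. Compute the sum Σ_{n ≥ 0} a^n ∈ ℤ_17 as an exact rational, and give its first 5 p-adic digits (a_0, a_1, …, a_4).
Σ a^n = 1/(1 − a) = 1/562;  first 5 digits = (1, 1, 16, 13, 15)

v_17(a) = 1 ≥ 1, so the series converges in ℤ_17 to 1/(1 − a) = 1/(1 − (-561)) = 1/562. Expand this rational in ℤ_17: compute digits iteratively via d_i = x_i mod 17, x_{i+1} = (x_i − d_i)/17. The first 5 digits are (1, 1, 16, 13, 15).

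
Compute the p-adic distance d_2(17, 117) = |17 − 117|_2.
d_2(17, 117) = 1/4

Step 1 — x − y = 17 − 117 = -100. Step 2 — v_2(-100) = 2 (factor: -100 = −(2^2 · 25); the sign does not affect v_p). Step 3 — |x − y|_2 = 2^{-2} = 1/4.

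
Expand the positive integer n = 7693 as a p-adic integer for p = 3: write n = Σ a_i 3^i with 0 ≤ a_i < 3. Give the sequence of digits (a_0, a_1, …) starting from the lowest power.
(a_0, a_1, …) = (1, 2, 2, 2, 1, 1, 1, 0, 1)

Repeated division by 3 gives the digits low-to-high: 7693 = 1 + 2·3^1 + 2·3^2 + 2·3^3 + 1·3^4 + 1·3^5 + 1·3^6 + 1·3^8. Digit sequence: (1, 2, 2, 2, 1, 1, 1, 0, 1).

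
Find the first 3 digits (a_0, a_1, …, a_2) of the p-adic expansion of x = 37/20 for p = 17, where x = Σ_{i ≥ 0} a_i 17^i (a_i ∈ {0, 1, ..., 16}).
(a_0, …, a_2) = (1, 6, 9)

v_17(37/20) = 0 (numerator and denominator both coprime to 17), so x ∈ ℤ_17^×. Compute digits iteratively via a_i = x_i mod 17, x_{i+1} = (x_i − a_i)/17, with x_0 = x:
  x_0 = 37/20;  a_0 = 1;  x_1 = (x_0 − 1)/17 = 1/20
  x_1 = 1/20;  a_1 = 6;  x_2 = (x_1 − 6)/17 = -7/20
  x_2 = -7/20;  a_2 = 9;  x_3 = (x_2 − 9)/17 = -11/20
Digits: (1, 6, 9).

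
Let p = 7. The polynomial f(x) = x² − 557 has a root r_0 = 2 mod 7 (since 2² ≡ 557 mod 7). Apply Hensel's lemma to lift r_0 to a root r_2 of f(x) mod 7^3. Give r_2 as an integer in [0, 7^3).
r_2 = 30 (mod 343)

Hensel's recurrence: r_{i+1} = r_i − f(r_i)·(f′(r_i))^{-1} mod 7^{i+2}, with f′(x) = 2x. Iterate:
  r_0 = 2 (mod 7)
  r_1 = 30 (mod 49)
  r_2 = 30 (mod 343)
Final: r_2 = 30, and one checks f(r_2) ≡ 0 mod 7^3.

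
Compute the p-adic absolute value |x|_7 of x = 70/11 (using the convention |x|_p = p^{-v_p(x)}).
|70/11|_7 = 1/7

Step 1 — compute v_7(x) by factoring powers of 7 out of the numerator and denominator: v_7(70/11) = 1. Step 2 — apply |x|_p = p^{-v_p(x)} = 7^{-1} = 1/7.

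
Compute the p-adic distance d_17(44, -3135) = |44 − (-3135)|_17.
d_17(44, -3135) = 1/289

Step 1 — x − y = 44 − (-3135) = 3179. Step 2 — v_17(3179) = 2 (factor: 3179 = (17^2 · 11); the sign does not affect v_p). Step 3 — |x − y|_17 = 17^{-2} = 1/289.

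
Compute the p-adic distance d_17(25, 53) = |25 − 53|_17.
d_17(25, 53) = 1

Step 1 — x − y = 25 − 53 = -28. Step 2 — v_17(-28) = 0 (factor: -28 = −(17^0 · 28); the sign does not affect v_p). Step 3 — |x − y|_17 = 17^{0} = 1.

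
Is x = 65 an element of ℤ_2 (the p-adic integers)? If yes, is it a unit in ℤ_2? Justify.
x ∈ ℤ_2^× (unit); v_2(x) = 0

ℤ_2 = {x ∈ ℚ_2 : v_2(x) ≥ 0} and ℤ_2^× = {x ∈ ℤ_2 : v_2(x) = 0}. Here v_2(65) = v_2(num) − v_2(den) = 0; compare against these criteria.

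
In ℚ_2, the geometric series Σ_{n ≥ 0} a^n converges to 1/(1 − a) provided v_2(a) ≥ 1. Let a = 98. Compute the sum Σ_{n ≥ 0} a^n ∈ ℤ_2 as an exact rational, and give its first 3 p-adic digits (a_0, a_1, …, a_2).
Σ a^n = 1/(1 − a) = -1/97;  first 3 digits = (1, 1, 1)

v_2(a) = 1 ≥ 1, so the series converges in ℤ_2 to 1/(1 − a) = 1/(1 − 98) = -1/97. Expand this rational in ℤ_2: compute digits iteratively via d_i = x_i mod 2, x_{i+1} = (x_i − d_i)/2. The first 3 digits are (1, 1, 1).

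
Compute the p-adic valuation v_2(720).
v_2(720) = 4

v_2(n) is the largest exponent k such that 2^k divides n. Factor out: 720 = 2^4 · 45. (Sign doesn't affect v_p.) So v_2(720) = 4.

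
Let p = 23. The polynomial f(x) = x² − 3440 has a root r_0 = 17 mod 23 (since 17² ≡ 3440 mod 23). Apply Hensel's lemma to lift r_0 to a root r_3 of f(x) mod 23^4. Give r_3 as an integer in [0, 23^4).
r_3 = 268795 (mod 279841)

Hensel's recurrence: r_{i+1} = r_i − f(r_i)·(f′(r_i))^{-1} mod 23^{i+2}, with f′(x) = 2x. Iterate:
  r_0 = 17 (mod 23)
  r_1 = 63 (mod 529)
  r_2 = 1121 (mod 12167)
  r_3 = 268795 (mod 279841)
Final: r_3 = 268795, and one checks f(r_3) ≡ 0 mod 23^4.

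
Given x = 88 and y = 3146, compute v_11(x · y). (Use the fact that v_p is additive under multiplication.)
v_11(276848) = 3

v_p(x) = 1 (factor: 88 = 11^1 · 8); v_p(y) = 2 (factor: 3146 = 11^2 · 26). Additivity: v_p(xy) = v_p(x) + v_p(y) = 1 + 2 = 3. (Direct check: xy = 276848 = 11^3 · (208).)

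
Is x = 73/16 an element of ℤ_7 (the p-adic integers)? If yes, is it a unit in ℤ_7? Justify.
x ∈ ℤ_7^× (unit); v_7(x) = 0

ℤ_7 = {x ∈ ℚ_7 : v_7(x) ≥ 0} and ℤ_7^× = {x ∈ ℤ_7 : v_7(x) = 0}. Here v_7(73/16) = v_7(num) − v_7(den) = 0; compare against these criteria.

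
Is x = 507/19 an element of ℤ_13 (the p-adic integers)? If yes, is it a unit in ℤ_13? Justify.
x ∈ ℤ_13 but not a unit; v_13(x) = 2 > 0

ℤ_13 = {x ∈ ℚ_13 : v_13(x) ≥ 0} and ℤ_13^× = {x ∈ ℤ_13 : v_13(x) = 0}. Here v_13(507/19) = v_13(num) − v_13(den) = 2; compare against these criteria.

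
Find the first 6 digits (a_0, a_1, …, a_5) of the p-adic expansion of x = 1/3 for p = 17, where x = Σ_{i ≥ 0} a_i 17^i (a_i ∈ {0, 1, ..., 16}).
(a_0, …, a_5) = (6, 11, 5, 11, 5, 11)

v_17(1/3) = 0 (numerator and denominator both coprime to 17), so x ∈ ℤ_17^×. Compute digits iteratively via a_i = x_i mod 17, x_{i+1} = (x_i − a_i)/17, with x_0 = x:
  x_0 = 1/3;  a_0 = 6;  x_1 = (x_0 − 6)/17 = -1/3
  x_1 = -1/3;  a_1 = 11;  x_2 = (x_1 − 11)/17 = -2/3
  x_2 = -2/3;  a_2 = 5;  x_3 = (x_2 − 5)/17 = -1/3
  x_3 = -1/3;  a_3 = 11;  x_4 = (x_3 − 11)/17 = -2/3
  x_4 = -2/3;  a_4 = 5;  x_5 = (x_4 − 5)/17 = -1/3
  x_5 = -1/3;  a_5 = 11;  x_6 = (x_5 − 11)/17 = -2/3
Digits: (6, 11, 5, 11, 5, 11).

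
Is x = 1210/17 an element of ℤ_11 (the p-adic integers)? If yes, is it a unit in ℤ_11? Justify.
x ∈ ℤ_11 but not a unit; v_11(x) = 2 > 0

ℤ_11 = {x ∈ ℚ_11 : v_11(x) ≥ 0} and ℤ_11^× = {x ∈ ℤ_11 : v_11(x) = 0}. Here v_11(1210/17) = v_11(num) − v_11(den) = 2; compare against these criteria.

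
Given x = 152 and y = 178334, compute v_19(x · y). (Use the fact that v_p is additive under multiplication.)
v_19(27106768) = 4

v_p(x) = 1 (factor: 152 = 19^1 · 8); v_p(y) = 3 (factor: 178334 = 19^3 · 26). Additivity: v_p(xy) = v_p(x) + v_p(y) = 1 + 3 = 4. (Direct check: xy = 27106768 = 19^4 · (208).)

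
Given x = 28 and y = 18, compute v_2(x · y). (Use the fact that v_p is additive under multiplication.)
v_2(504) = 3

v_p(x) = 2 (factor: 28 = 2^2 · 7); v_p(y) = 1 (factor: 18 = 2^1 · 9). Additivity: v_p(xy) = v_p(x) + v_p(y) = 2 + 1 = 3. (Direct check: xy = 504 = 2^3 · (63).)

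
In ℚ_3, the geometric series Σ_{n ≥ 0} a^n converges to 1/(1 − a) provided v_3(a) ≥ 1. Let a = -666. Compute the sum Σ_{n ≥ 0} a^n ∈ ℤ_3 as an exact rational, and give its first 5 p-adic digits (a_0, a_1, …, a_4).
Σ a^n = 1/(1 − a) = 1/667;  first 5 digits = (1, 0, 1, 2, 1)

v_3(a) = 2 ≥ 1, so the series converges in ℤ_3 to 1/(1 − a) = 1/(1 − (-666)) = 1/667. Expand this rational in ℤ_3: compute digits iteratively via d_i = x_i mod 3, x_{i+1} = (x_i − d_i)/3. The first 5 digits are (1, 0, 1, 2, 1).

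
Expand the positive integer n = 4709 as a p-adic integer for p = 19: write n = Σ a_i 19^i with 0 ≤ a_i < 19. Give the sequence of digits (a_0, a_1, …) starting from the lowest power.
(a_0, a_1, …) = (16, 0, 13)

Repeated division by 19 gives the digits low-to-high: 4709 = 16 + 13·19^2. Digit sequence: (16, 0, 13).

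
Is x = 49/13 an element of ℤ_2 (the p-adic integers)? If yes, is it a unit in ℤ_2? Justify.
x ∈ ℤ_2^× (unit); v_2(x) = 0

ℤ_2 = {x ∈ ℚ_2 : v_2(x) ≥ 0} and ℤ_2^× = {x ∈ ℤ_2 : v_2(x) = 0}. Here v_2(49/13) = v_2(num) − v_2(den) = 0; compare against these criteria.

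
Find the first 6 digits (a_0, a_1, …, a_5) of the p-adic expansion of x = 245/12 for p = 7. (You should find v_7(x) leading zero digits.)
(a_0, …, a_5) = (0, 0, 1, 4, 0, 4)

v_7(245/12) = 2, so a_0 = ... = a_1 = 0. Factor out: x = 7^2 · u with u = 5/12 a unit in ℤ_7. Expand u iteratively via a_{v+i} = u_i mod 7, u_{i+1} = (u_i − a_{v+i})/7:
  u_0 = 5/12;  a_2 = 1;  u_1 = (u_0 − 1)/7 = -1/12
  u_1 = -1/12;  a_3 = 4;  u_2 = (u_1 − 4)/7 = -7/12
  u_2 = -7/12;  a_4 = 0;  u_3 = (u_2 − 0)/7 = -1/12
  u_3 = -1/12;  a_5 = 4;  u_4 = (u_3 − 4)/7 = -7/12
Digits: (0, 0, 1, 4, 0, 4).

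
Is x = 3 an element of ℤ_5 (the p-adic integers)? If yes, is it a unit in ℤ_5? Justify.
x ∈ ℤ_5^× (unit); v_5(x) = 0

ℤ_5 = {x ∈ ℚ_5 : v_5(x) ≥ 0} and ℤ_5^× = {x ∈ ℤ_5 : v_5(x) = 0}. Here v_5(3) = v_5(num) − v_5(den) = 0; compare against these criteria.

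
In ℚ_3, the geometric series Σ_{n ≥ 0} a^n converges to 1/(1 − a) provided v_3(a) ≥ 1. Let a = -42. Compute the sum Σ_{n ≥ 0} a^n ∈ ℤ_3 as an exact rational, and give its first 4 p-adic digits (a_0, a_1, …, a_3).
Σ a^n = 1/(1 − a) = 1/43;  first 4 digits = (1, 1, 2, 1)

v_3(a) = 1 ≥ 1, so the series converges in ℤ_3 to 1/(1 − a) = 1/(1 − (-42)) = 1/43. Expand this rational in ℤ_3: compute digits iteratively via d_i = x_i mod 3, x_{i+1} = (x_i − d_i)/3. The first 4 digits are (1, 1, 2, 1).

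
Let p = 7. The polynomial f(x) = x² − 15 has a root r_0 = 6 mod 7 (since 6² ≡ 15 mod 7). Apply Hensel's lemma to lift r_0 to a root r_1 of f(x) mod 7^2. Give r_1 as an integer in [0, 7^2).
r_1 = 41 (mod 49)

Hensel's recurrence: r_{i+1} = r_i − f(r_i)·(f′(r_i))^{-1} mod 7^{i+2}, with f′(x) = 2x. Iterate:
  r_0 = 6 (mod 7)
  r_1 = 41 (mod 49)
Final: r_1 = 41, and one checks f(r_1) ≡ 0 mod 7^2.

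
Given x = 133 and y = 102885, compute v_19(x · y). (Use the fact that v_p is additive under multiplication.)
v_19(13683705) = 4

v_p(x) = 1 (factor: 133 = 19^1 · 7); v_p(y) = 3 (factor: 102885 = 19^3 · 15). Additivity: v_p(xy) = v_p(x) + v_p(y) = 1 + 3 = 4. (Direct check: xy = 13683705 = 19^4 · (105).)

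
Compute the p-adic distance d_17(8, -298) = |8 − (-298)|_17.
d_17(8, -298) = 1/17

Step 1 — x − y = 8 − (-298) = 306. Step 2 — v_17(306) = 1 (factor: 306 = (17^1 · 18); the sign does not affect v_p). Step 3 — |x − y|_17 = 17^{-1} = 1/17.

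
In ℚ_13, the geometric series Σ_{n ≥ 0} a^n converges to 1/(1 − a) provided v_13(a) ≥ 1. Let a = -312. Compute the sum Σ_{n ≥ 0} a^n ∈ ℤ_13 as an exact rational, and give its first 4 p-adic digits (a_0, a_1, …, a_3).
Σ a^n = 1/(1 − a) = 1/313;  first 4 digits = (1, 2, 2, 0)

v_13(a) = 1 ≥ 1, so the series converges in ℤ_13 to 1/(1 − a) = 1/(1 − (-312)) = 1/313. Expand this rational in ℤ_13: compute digits iteratively via d_i = x_i mod 13, x_{i+1} = (x_i − d_i)/13. The first 4 digits are (1, 2, 2, 0).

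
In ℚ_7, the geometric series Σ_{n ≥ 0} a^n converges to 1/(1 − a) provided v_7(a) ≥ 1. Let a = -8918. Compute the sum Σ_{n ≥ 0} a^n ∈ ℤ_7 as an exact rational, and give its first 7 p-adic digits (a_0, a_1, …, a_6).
Σ a^n = 1/(1 − a) = 1/8919;  first 7 digits = (1, 0, 0, 2, 3, 6, 3)

v_7(a) = 3 ≥ 1, so the series converges in ℤ_7 to 1/(1 − a) = 1/(1 − (-8918)) = 1/8919. Expand this rational in ℤ_7: compute digits iteratively via d_i = x_i mod 7, x_{i+1} = (x_i − d_i)/7. The first 7 digits are (1, 0, 0, 2, 3, 6, 3).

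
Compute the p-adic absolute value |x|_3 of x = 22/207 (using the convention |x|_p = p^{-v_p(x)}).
|22/207|_3 = 9

Step 1 — compute v_3(x) by factoring powers of 3 out of the numerator and denominator: v_3(22/207) = -2. Step 2 — apply |x|_p = p^{-v_p(x)} = 3^{2} = 9.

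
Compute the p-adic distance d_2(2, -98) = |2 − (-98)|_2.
d_2(2, -98) = 1/4

Step 1 — x − y = 2 − (-98) = 100. Step 2 — v_2(100) = 2 (factor: 100 = (2^2 · 25); the sign does not affect v_p). Step 3 — |x − y|_2 = 2^{-2} = 1/4.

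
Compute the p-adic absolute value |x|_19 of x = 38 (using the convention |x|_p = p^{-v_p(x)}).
|38|_19 = 1/19

Step 1 — compute v_19(x) by factoring powers of 19 out of the numerator and denominator: v_19(38) = 1. Step 2 — apply |x|_p = p^{-v_p(x)} = 19^{-1} = 1/19.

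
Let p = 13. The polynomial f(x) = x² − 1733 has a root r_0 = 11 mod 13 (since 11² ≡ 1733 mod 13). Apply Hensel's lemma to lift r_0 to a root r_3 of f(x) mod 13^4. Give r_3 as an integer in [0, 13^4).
r_3 = 13973 (mod 28561)

Hensel's recurrence: r_{i+1} = r_i − f(r_i)·(f′(r_i))^{-1} mod 13^{i+2}, with f′(x) = 2x. Iterate:
  r_0 = 11 (mod 13)
  r_1 = 115 (mod 169)
  r_2 = 791 (mod 2197)
  r_3 = 13973 (mod 28561)
Final: r_3 = 13973, and one checks f(r_3) ≡ 0 mod 13^4.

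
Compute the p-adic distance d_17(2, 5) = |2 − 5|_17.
d_17(2, 5) = 1

Step 1 — x − y = 2 − 5 = -3. Step 2 — v_17(-3) = 0 (factor: -3 = −(17^0 · 3); the sign does not affect v_p). Step 3 — |x − y|_17 = 17^{0} = 1.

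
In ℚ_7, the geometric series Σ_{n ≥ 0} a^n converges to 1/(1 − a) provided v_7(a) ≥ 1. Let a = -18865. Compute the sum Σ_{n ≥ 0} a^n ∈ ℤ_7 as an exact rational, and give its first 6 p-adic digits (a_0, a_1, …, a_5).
Σ a^n = 1/(1 − a) = 1/18866;  first 6 digits = (1, 0, 0, 1, 6, 5)

v_7(a) = 3 ≥ 1, so the series converges in ℤ_7 to 1/(1 − a) = 1/(1 − (-18865)) = 1/18866. Expand this rational in ℤ_7: compute digits iteratively via d_i = x_i mod 7, x_{i+1} = (x_i − d_i)/7. The first 6 digits are (1, 0, 0, 1, 6, 5).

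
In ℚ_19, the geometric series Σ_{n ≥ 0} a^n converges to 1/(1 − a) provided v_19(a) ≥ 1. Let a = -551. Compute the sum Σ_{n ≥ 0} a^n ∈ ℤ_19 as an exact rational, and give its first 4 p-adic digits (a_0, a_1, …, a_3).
Σ a^n = 1/(1 − a) = 1/552;  first 4 digits = (1, 9, 3, 13)

v_19(a) = 1 ≥ 1, so the series converges in ℤ_19 to 1/(1 − a) = 1/(1 − (-551)) = 1/552. Expand this rational in ℤ_19: compute digits iteratively via d_i = x_i mod 19, x_{i+1} = (x_i − d_i)/19. The first 4 digits are (1, 9, 3, 13).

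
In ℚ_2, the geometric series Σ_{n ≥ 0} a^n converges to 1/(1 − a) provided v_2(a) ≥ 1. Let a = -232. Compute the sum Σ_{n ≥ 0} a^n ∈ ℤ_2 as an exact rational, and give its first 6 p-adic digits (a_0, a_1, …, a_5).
Σ a^n = 1/(1 − a) = 1/233;  first 6 digits = (1, 0, 0, 1, 1, 0)

v_2(a) = 3 ≥ 1, so the series converges in ℤ_2 to 1/(1 − a) = 1/(1 − (-232)) = 1/233. Expand this rational in ℤ_2: compute digits iteratively via d_i = x_i mod 2, x_{i+1} = (x_i − d_i)/2. The first 6 digits are (1, 0, 0, 1, 1, 0).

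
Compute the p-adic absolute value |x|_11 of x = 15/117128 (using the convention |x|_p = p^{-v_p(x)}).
|15/117128|_11 = 14641

Step 1 — compute v_11(x) by factoring powers of 11 out of the numerator and denominator: v_11(15/117128) = -4. Step 2 — apply |x|_p = p^{-v_p(x)} = 11^{4} = 14641.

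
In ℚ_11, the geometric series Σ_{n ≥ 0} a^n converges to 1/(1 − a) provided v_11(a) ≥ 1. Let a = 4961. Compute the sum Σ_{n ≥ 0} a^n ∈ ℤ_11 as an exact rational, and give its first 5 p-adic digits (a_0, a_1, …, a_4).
Σ a^n = 1/(1 − a) = -1/4960;  first 5 digits = (1, 0, 8, 3, 9)

v_11(a) = 2 ≥ 1, so the series converges in ℤ_11 to 1/(1 − a) = 1/(1 − 4961) = -1/4960. Expand this rational in ℤ_11: compute digits iteratively via d_i = x_i mod 11, x_{i+1} = (x_i − d_i)/11. The first 5 digits are (1, 0, 8, 3, 9).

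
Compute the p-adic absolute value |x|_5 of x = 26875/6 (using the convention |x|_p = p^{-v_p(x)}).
|26875/6|_5 = 1/625

Step 1 — compute v_5(x) by factoring powers of 5 out of the numerator and denominator: v_5(26875/6) = 4. Step 2 — apply |x|_p = p^{-v_p(x)} = 5^{-4} = 1/625.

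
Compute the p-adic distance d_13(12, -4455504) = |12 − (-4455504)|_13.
d_13(12, -4455504) = 1/371293

Step 1 — x − y = 12 − (-4455504) = 4455516. Step 2 — v_13(4455516) = 5 (factor: 4455516 = (13^5 · 12); the sign does not affect v_p). Step 3 — |x − y|_13 = 13^{-5} = 1/371293.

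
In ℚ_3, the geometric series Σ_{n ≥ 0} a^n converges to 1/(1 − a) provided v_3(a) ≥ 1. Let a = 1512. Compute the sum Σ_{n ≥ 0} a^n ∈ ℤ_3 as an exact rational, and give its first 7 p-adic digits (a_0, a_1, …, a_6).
Σ a^n = 1/(1 − a) = -1/1511;  first 7 digits = (1, 0, 0, 2, 0, 0, 0)

v_3(a) = 3 ≥ 1, so the series converges in ℤ_3 to 1/(1 − a) = 1/(1 − 1512) = -1/1511. Expand this rational in ℤ_3: compute digits iteratively via d_i = x_i mod 3, x_{i+1} = (x_i − d_i)/3. The first 7 digits are (1, 0, 0, 2, 0, 0, 0).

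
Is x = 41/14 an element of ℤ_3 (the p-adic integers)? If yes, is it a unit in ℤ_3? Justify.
x ∈ ℤ_3^× (unit); v_3(x) = 0

ℤ_3 = {x ∈ ℚ_3 : v_3(x) ≥ 0} and ℤ_3^× = {x ∈ ℤ_3 : v_3(x) = 0}. Here v_3(41/14) = v_3(num) − v_3(den) = 0; compare against these criteria.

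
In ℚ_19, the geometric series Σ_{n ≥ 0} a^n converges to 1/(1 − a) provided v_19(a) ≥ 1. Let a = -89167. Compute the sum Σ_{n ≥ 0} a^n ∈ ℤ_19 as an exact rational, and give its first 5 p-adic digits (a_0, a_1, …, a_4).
Σ a^n = 1/(1 − a) = 1/89168;  first 5 digits = (1, 0, 0, 6, 18)

v_19(a) = 3 ≥ 1, so the series converges in ℤ_19 to 1/(1 − a) = 1/(1 − (-89167)) = 1/89168. Expand this rational in ℤ_19: compute digits iteratively via d_i = x_i mod 19, x_{i+1} = (x_i − d_i)/19. The first 5 digits are (1, 0, 0, 6, 18).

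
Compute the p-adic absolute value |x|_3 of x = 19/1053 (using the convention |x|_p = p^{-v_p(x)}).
|19/1053|_3 = 81

Step 1 — compute v_3(x) by factoring powers of 3 out of the numerator and denominator: v_3(19/1053) = -4. Step 2 — apply |x|_p = p^{-v_p(x)} = 3^{4} = 81.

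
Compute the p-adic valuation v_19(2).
v_19(2) = 0

v_19(n) is the largest exponent k such that 19^k divides n. Factor out: 2 = 19^0 · 2. (Sign doesn't affect v_p.) So v_19(2) = 0.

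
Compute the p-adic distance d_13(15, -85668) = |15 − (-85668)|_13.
d_13(15, -85668) = 1/28561

Step 1 — x − y = 15 − (-85668) = 85683. Step 2 — v_13(85683) = 4 (factor: 85683 = (13^4 · 3); the sign does not affect v_p). Step 3 — |x − y|_13 = 13^{-4} = 1/28561.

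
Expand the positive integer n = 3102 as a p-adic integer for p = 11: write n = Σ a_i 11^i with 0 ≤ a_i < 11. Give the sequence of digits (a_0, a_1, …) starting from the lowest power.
(a_0, a_1, …) = (0, 7, 3, 2)

Repeated division by 11 gives the digits low-to-high: 3102 = 7·11^1 + 3·11^2 + 2·11^3. Digit sequence: (0, 7, 3, 2).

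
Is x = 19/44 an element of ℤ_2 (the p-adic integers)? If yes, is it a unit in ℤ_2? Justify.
x ∉ ℤ_2 (v_2(x) = -2 < 0)

ℤ_2 = {x ∈ ℚ_2 : v_2(x) ≥ 0} and ℤ_2^× = {x ∈ ℤ_2 : v_2(x) = 0}. Here v_2(19/44) = v_2(num) − v_2(den) = -2; compare against these criteria.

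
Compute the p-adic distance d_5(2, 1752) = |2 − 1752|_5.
d_5(2, 1752) = 1/125

Step 1 — x − y = 2 − 1752 = -1750. Step 2 — v_5(-1750) = 3 (factor: -1750 = −(5^3 · 14); the sign does not affect v_p). Step 3 — |x − y|_5 = 5^{-3} = 1/125.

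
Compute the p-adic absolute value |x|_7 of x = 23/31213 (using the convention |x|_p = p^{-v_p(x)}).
|23/31213|_7 = 2401

Step 1 — compute v_7(x) by factoring powers of 7 out of the numerator and denominator: v_7(23/31213) = -4. Step 2 — apply |x|_p = p^{-v_p(x)} = 7^{4} = 2401.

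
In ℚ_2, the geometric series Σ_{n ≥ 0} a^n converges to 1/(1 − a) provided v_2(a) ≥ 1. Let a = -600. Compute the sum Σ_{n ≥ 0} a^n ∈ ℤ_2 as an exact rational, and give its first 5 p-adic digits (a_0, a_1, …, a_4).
Σ a^n = 1/(1 − a) = 1/601;  first 5 digits = (1, 0, 0, 1, 0)

v_2(a) = 3 ≥ 1, so the series converges in ℤ_2 to 1/(1 − a) = 1/(1 − (-600)) = 1/601. Expand this rational in ℤ_2: compute digits iteratively via d_i = x_i mod 2, x_{i+1} = (x_i − d_i)/2. The first 5 digits are (1, 0, 0, 1, 0).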